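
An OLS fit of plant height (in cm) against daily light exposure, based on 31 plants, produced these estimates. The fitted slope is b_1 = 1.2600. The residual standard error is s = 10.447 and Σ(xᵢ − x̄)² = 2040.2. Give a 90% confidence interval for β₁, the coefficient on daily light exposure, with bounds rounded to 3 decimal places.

(0.867, 1.653)

SE(b_1) = s/√Sₓₓ = 10.447/√2040.2 = 0.231289.
df = n − 2 = 29.
t* = t_{0.05, 29} = 1.699127.
Margin = t* × SE = 1.699127 × 0.231289 = 0.39299.
CI: 1.2600 ± 0.39299 → (0.867, 1.653).
With 90% confidence, each one-unit increase in daily light exposure is associated with a change of between 0.867 and 1.653 cm in plant height.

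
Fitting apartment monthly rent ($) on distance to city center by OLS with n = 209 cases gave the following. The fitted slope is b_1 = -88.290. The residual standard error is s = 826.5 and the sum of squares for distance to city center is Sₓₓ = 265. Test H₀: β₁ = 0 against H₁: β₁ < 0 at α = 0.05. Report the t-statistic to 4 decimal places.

SE(b_1) = s/√Sₓₓ = 826.5/√265 = 50.7715.
t = -88.290 / 50.7715 = -1.7390.
df = n − 2 = 207.
One-sided p ≈ 0.0418, which is < 0.05, so reject H₀.
There is evidence that the true slope on distance to city center is negative.

t = -1.7390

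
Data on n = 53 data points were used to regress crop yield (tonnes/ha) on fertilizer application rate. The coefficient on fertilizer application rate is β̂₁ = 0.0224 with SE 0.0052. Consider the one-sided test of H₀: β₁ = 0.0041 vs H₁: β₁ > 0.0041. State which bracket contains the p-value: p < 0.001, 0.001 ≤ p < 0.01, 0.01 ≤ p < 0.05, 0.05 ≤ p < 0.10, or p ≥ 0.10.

t = (0.0224 − 0.0041) / 0.0052 = 3.519.
df = n − 2 = 53 − 2 = 51.
One-sided p = P(T_{51} > t) ≈ 0.0005.
So p < 0.001.

p < 0.001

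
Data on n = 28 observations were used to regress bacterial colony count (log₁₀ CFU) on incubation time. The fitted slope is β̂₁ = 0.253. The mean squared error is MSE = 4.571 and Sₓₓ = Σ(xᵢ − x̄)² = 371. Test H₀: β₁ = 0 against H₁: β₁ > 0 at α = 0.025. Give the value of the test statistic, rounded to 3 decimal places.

t = 2.279

SE(β̂₁) = √(MSE/Sₓₓ) = √(4.571/371) = 0.110999.
t = 0.253 / 0.110999 = 2.279.
df = n − 2 = 26.
One-sided p ≈ 0.0155, which is < 0.025, so reject H₀.
There is evidence that the true slope on incubation time is positive.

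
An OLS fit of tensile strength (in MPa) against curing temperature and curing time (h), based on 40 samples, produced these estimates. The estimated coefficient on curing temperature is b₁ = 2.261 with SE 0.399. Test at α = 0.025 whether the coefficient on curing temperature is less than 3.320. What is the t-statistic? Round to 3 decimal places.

H₀: β₁ = 3.320 vs H₁: β₁ < 3.320.
t = (b₁ − β₁⁰)/SE = (2.261 − 3.320) / 0.399 = -2.654.
df = n − k − 1 = 40 − 2 − 1 = 37.
One-sided p ≈ 0.0058, which is < 0.025, so reject H₀.
There is evidence that the true slope on curing temperature is below 3.320 MPa per unit, holding the other predictors fixed.

t = -2.654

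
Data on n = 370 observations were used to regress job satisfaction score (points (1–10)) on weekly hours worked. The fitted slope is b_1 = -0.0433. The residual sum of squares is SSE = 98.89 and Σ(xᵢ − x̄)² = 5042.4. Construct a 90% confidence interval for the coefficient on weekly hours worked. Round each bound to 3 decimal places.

MSE = SSE/(n − 2) = 98.89/368 = 0.268723.
SE(b_1) = √(MSE/Sₓₓ) = √(0.268723/5042.4) = 0.00730018.
df = n − 2 = 368.
t* = t_{0.05, 368} = 1.649005.
Margin = t* × SE = 1.649005 × 0.00730018 = 0.01204.
CI: -0.0433 ± 0.01204 → (-0.055, -0.031).
With 90% confidence, each one-unit increase in weekly hours worked is associated with a change of between -0.055 and -0.031 points (1–10) in job satisfaction score.

(-0.055, -0.031)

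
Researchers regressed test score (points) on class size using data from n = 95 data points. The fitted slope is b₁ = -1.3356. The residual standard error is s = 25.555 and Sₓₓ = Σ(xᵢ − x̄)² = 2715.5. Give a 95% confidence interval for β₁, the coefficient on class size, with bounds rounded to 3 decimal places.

SE(b₁) = s/√Sₓₓ = 25.555/√2715.5 = 0.490401.
df = n − 2 = 93.
t* = t_{0.025, 93} = 1.985802.
Margin = t* × SE = 1.985802 × 0.490401 = 0.97384.
CI: -1.3356 ± 0.97384 → (-2.309, -0.362).
With 95% confidence, each one-unit increase in class size is associated with a change of between -2.309 and -0.362 points in test score.

(-2.309, -0.362)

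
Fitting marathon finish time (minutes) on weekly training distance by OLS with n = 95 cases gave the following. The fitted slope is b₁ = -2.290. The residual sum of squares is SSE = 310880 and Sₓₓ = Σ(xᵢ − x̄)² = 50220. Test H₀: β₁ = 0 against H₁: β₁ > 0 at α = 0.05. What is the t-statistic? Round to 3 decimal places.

MSE = SSE/(n − 2) = 310880/93 = 3342.8.
SE(b₁) = √(MSE/Sₓₓ) = √(3342.8/50220) = 0.257998.
t = -2.290 / 0.257998 = -8.876.
df = n − 2 = 93.
One-sided p ≈ 1.0000, which is ≥ 0.05, so fail to reject H₀.
The data do not give significant evidence that the true slope on weekly training distance is positive.

t = -8.876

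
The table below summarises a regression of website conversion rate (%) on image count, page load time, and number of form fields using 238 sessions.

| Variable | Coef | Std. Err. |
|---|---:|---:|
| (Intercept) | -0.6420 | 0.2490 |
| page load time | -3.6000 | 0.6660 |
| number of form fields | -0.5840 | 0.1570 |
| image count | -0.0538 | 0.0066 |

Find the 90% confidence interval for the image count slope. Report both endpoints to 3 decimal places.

(-0.065, -0.043)

Read off: b = -0.0538, SE = 0.0066 for image count.
df = n − k − 1 = 238 − 3 − 1 = 234.
t* = t_{0.05, 234} = 1.651391.
Margin = t* × SE = 1.651391 × 0.0066 = 0.01090.
CI: -0.0538 ± 0.01090 → (-0.065, -0.043).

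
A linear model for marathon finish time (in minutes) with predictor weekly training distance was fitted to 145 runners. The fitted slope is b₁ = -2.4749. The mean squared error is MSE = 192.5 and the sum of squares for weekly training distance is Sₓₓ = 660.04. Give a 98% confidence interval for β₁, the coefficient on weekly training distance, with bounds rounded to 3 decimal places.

SE(b₁) = √(MSE/Sₓₓ) = √(192.5/660.04) = 0.540045.
df = n − 2 = 143.
t* = t_{0.01, 143} = 2.352707.
Margin = t* × SE = 2.352707 × 0.540045 = 1.27057.
CI: -2.4749 ± 1.27057 → (-3.745, -1.204).
With 98% confidence, each one-unit increase in weekly training distance is associated with a change of between -3.745 and -1.204 minutes in marathon finish time.

(-3.745, -1.204)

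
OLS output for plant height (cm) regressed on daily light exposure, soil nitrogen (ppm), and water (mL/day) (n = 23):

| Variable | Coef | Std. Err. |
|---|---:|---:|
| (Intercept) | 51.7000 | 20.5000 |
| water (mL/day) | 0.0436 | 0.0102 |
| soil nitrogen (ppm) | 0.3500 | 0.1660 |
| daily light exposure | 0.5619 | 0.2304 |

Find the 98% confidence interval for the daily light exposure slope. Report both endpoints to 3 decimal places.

(-0.023, 1.147)

Read off: b = 0.5619, SE = 0.2304 for daily light exposure.
df = n − k − 1 = 23 − 3 − 1 = 19.
t* = t_{0.01, 19} = 2.539483.
Margin = t* × SE = 2.539483 × 0.2304 = 0.58510.
CI: 0.5619 ± 0.58510 → (-0.023, 1.147).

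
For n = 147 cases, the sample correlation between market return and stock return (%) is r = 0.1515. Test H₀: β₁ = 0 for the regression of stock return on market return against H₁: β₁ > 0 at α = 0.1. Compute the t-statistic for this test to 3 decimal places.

t = 1.846

t = r·√(n − 2)/√(1 − r²) = 0.1515·√145/√0.977048 = 1.846.
df = n − 2 = 145.
One-sided p ≈ 0.0335, which is < 0.1, so reject H₀.
There is evidence of a linear association between market return and stock return.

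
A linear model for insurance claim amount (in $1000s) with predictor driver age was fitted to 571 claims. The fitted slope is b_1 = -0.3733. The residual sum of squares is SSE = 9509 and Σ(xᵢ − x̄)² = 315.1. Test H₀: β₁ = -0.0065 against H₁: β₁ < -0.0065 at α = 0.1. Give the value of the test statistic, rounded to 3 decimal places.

t = -1.593

MSE = SSE/(n − 2) = 9509/569 = 16.7118.
SE(b_1) = √(MSE/Sₓₓ) = √(16.7118/315.1) = 0.230296.
t = (-0.3733 − (-0.0065)) / 0.230296 = -1.593.
df = n − 2 = 569.
One-sided p ≈ 0.0559, which is < 0.1, so reject H₀.
There is evidence that the true slope on driver age is below -0.0065 $1000s per unit.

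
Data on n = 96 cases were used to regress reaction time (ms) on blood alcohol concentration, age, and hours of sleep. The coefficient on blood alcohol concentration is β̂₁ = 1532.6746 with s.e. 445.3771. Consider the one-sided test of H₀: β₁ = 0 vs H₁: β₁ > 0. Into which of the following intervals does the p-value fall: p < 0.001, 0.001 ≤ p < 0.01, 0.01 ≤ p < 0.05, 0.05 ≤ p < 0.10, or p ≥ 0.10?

t = 1532.6746 / 445.3771 = 3.441.
df = n − k − 1 = 96 − 3 − 1 = 92.
One-sided p = P(T_{92} > t) ≈ 0.0004.
So p < 0.001.

p < 0.001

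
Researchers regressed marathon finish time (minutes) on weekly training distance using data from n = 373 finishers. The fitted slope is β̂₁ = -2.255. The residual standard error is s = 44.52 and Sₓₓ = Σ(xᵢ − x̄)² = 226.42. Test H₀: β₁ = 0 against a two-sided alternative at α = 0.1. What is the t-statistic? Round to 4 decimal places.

t = -0.7622

SE(β̂₁) = s/√Sₓₓ = 44.52/√226.42 = 2.95868.
t = -2.255 / 2.95868 = -0.7622.
df = n − 2 = 371.
Two-sided p ≈ 0.4464, which is ≥ 0.1, so fail to reject H₀.
The data do not give significant evidence of an association between weekly training distance and marathon finish time.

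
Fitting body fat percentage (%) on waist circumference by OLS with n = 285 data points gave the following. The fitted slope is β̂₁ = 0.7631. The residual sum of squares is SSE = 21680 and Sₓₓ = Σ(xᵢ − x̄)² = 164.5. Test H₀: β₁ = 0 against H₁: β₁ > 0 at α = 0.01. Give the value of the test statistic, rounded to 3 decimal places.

MSE = SSE/(n − 2) = 21680/283 = 76.6078.
SE(β̂₁) = √(MSE/Sₓₓ) = √(76.6078/164.5) = 0.682423.
t = 0.7631 / 0.682423 = 1.118.
df = n − 2 = 283.
One-sided p ≈ 0.1322, which is ≥ 0.01, so fail to reject H₀.
The data do not give significant evidence that the true slope on waist circumference is positive.

t = 1.118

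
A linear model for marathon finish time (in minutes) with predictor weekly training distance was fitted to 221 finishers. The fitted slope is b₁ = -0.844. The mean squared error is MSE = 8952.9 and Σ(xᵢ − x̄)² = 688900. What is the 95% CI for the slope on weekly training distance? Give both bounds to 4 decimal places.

(-1.0687, -0.6193)

SE(b₁) = √(MSE/Sₓₓ) = √(8952.9/688900) = 0.114.
df = n − 2 = 219.
t* = t_{0.025, 219} = 1.970855.
Margin = t* × SE = 1.970855 × 0.114 = 0.224677.
CI: -0.844 ± 0.224677 → (-1.0687, -0.6193).
With 95% confidence, each one-unit increase in weekly training distance is associated with a change of between -1.0687 and -0.6193 minutes in marathon finish time.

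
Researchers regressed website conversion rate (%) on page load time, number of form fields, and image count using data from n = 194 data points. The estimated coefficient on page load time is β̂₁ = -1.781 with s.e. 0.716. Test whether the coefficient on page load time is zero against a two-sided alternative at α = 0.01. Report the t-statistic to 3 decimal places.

t = -2.487

H₀: β₁ = 0 vs H₁: β₁ ≠ 0.
t = (β̂₁ − β₁⁰)/SE = -1.781 / 0.716 = -2.487.
df = n − k − 1 = 194 − 3 − 1 = 190.
Two-sided p ≈ 0.0137, which is ≥ 0.01, so fail to reject H₀.
The data do not give significant evidence of an association between page load time and website conversion rate, after adjusting for the other predictors.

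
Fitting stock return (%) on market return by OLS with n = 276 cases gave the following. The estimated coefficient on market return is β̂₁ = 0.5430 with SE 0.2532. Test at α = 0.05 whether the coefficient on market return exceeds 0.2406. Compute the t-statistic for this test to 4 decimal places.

t = 1.1943

H₀: β₁ = 0.2406 vs H₁: β₁ > 0.2406.
t = (β̂₁ − β₁⁰)/SE = (0.5430 − 0.2406) / 0.2532 = 1.1943.
df = n − 2 = 276 − 2 = 274.
One-sided p ≈ 0.1167, which is ≥ 0.05, so fail to reject H₀.
The data do not give significant evidence that the true slope on market return exceeds 0.2406 % per unit.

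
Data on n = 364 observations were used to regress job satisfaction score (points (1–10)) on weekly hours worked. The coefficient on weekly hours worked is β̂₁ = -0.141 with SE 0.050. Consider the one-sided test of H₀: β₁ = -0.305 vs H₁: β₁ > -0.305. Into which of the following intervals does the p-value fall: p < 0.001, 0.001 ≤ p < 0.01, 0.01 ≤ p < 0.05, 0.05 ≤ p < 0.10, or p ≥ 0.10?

p < 0.001

t = (-0.141 − (-0.305)) / 0.050 = 3.280.
df = n − 2 = 364 − 2 = 362.
One-sided p = P(T_{362} > t) ≈ 0.0006.
So p < 0.001.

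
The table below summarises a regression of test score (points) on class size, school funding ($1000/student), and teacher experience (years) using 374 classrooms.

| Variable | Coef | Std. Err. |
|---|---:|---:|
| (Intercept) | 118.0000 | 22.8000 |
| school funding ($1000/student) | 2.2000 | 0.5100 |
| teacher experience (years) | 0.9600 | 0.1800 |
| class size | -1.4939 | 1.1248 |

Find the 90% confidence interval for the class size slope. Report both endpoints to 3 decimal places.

Read off: b = -1.4939, SE = 1.1248 for class size.
df = n − k − 1 = 374 − 3 − 1 = 370.
t* = t_{0.05, 370} = 1.648982.
Margin = t* × SE = 1.648982 × 1.1248 = 1.85478.
CI: -1.4939 ± 1.85478 → (-3.349, 0.361).

(-3.349, 0.361)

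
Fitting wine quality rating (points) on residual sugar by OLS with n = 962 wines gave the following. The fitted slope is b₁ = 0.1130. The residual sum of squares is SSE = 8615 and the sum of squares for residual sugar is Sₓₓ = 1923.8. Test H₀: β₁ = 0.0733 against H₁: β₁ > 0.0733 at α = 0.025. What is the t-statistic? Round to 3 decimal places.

MSE = SSE/(n − 2) = 8615/960 = 8.97396.
SE(b₁) = √(MSE/Sₓₓ) = √(8.97396/1923.8) = 0.0682986.
t = (0.1130 − 0.0733) / 0.0682986 = 0.581.
df = n − 2 = 960.
One-sided p ≈ 0.2806, which is ≥ 0.025, so fail to reject H₀.
The data do not give significant evidence that the true slope on residual sugar exceeds 0.0733 points per unit.

t = 0.581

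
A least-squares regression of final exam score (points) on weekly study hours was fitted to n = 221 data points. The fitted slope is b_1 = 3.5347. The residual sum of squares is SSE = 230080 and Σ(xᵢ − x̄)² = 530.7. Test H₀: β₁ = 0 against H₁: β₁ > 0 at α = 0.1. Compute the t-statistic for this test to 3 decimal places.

t = 2.512

MSE = SSE/(n − 2) = 230080/219 = 1050.59.
SE(b_1) = √(MSE/Sₓₓ) = √(1050.59/530.7) = 1.407.
t = 3.5347 / 1.407 = 2.512.
df = n − 2 = 219.
One-sided p ≈ 0.0064, which is < 0.1, so reject H₀.
There is evidence that the true slope on weekly study hours is positive.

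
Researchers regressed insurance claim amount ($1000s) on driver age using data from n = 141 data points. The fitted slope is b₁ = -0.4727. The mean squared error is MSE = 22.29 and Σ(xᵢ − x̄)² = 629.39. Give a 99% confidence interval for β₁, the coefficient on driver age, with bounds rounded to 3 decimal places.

SE(b₁) = √(MSE/Sₓₓ) = √(22.29/629.39) = 0.188189.
df = n − 2 = 139.
t* = t_{0.005, 139} = 2.611662.
Margin = t* × SE = 2.611662 × 0.188189 = 0.49149.
CI: -0.4727 ± 0.49149 → (-0.964, 0.019).
With 99% confidence, each one-unit increase in driver age is associated with a change of between -0.964 and 0.019 $1000s in insurance claim amount.

(-0.964, 0.019)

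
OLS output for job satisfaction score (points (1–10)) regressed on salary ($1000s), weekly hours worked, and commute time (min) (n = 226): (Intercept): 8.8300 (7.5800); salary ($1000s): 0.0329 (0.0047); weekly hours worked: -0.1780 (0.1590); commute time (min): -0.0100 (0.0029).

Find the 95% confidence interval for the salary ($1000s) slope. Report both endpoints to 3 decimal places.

Read off: b = 0.0329, SE = 0.0047 for salary ($1000s).
df = n − k − 1 = 226 − 3 − 1 = 222.
t* = t_{0.025, 222} = 1.970707.
Margin = t* × SE = 1.970707 × 0.0047 = 0.00926.
CI: 0.0329 ± 0.00926 → (0.024, 0.042).

(0.024, 0.042)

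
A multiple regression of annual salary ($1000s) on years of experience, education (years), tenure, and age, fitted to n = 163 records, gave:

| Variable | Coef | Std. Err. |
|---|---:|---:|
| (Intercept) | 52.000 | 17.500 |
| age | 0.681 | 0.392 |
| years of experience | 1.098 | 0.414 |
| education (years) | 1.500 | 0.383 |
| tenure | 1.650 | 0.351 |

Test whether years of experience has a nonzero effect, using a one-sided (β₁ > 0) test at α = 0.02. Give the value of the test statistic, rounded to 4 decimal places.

Read off: b = 1.098, SE = 0.414 for years of experience.
H₀: β₁ = 0 vs H₁: β₁ > 0.
t = 1.098 / 0.414 = 2.6522.
df = n − k − 1 = 163 − 4 − 1 = 158.
One-sided p ≈ 0.0044, which is < 0.02, so reject H₀.
There is evidence that the true slope on years of experience is positive, holding the other predictors fixed.

t = 2.6522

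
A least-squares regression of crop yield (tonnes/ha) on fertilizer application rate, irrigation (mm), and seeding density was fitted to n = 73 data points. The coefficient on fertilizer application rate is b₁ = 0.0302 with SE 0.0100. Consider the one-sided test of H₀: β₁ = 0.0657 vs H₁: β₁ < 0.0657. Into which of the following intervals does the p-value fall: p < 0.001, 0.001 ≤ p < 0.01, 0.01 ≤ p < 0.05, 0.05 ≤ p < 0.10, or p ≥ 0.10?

p < 0.001

t = (0.0302 − 0.0657) / 0.0100 = -3.550.
df = n − k − 1 = 73 − 3 − 1 = 69.
One-sided p = P(T_{69} < t) ≈ 0.0003.
So p < 0.001.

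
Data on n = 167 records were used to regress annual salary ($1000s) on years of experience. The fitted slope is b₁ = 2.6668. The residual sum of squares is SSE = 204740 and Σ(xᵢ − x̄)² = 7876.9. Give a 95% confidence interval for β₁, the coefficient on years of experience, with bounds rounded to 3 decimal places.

MSE = SSE/(n − 2) = 204740/165 = 1240.85.
SE(b₁) = √(MSE/Sₓₓ) = √(1240.85/7876.9) = 0.396901.
df = n − 2 = 165.
t* = t_{0.025, 165} = 1.974446.
Margin = t* × SE = 1.974446 × 0.396901 = 0.78366.
CI: 2.6668 ± 0.78366 → (1.883, 3.450).
With 95% confidence, each one-unit increase in years of experience is associated with a change of between 1.883 and 3.450 $1000s in annual salary.

(1.883, 3.450)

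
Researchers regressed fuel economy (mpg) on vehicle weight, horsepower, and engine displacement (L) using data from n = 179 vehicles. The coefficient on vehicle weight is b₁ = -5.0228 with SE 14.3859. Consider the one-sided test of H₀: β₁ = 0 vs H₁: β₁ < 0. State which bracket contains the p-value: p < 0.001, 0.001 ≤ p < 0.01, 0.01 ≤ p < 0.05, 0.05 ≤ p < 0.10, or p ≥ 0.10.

t = -5.0228 / 14.3859 = -0.349.
df = n − k − 1 = 179 − 3 − 1 = 175.
One-sided p = P(T_{175} < t) ≈ 0.3637.
So p ≥ 0.10.

p ≥ 0.10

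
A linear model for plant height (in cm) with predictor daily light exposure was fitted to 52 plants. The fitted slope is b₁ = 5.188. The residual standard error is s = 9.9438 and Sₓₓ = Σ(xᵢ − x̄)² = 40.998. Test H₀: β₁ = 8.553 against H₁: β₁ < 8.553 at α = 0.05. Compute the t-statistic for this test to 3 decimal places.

SE(b₁) = s/√Sₓₓ = 9.9438/√40.998 = 1.553.
t = (5.188 − 8.553) / 1.553 = -2.167.
df = n − 2 = 50.
One-sided p ≈ 0.0175, which is < 0.05, so reject H₀.
There is evidence that the true slope on daily light exposure is below 8.553 cm per unit.

t = -2.167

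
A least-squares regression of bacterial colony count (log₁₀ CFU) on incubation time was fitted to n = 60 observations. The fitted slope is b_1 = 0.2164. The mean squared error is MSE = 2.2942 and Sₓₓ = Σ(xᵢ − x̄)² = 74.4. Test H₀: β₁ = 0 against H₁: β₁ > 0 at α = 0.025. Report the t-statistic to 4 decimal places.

SE(b_1) = √(MSE/Sₓₓ) = √(2.2942/74.4) = 0.175602.
t = 0.2164 / 0.175602 = 1.2323.
df = n − 2 = 58.
One-sided p ≈ 0.1114, which is ≥ 0.025, so fail to reject H₀.
The data do not give significant evidence that the true slope on incubation time is positive.

t = 1.2323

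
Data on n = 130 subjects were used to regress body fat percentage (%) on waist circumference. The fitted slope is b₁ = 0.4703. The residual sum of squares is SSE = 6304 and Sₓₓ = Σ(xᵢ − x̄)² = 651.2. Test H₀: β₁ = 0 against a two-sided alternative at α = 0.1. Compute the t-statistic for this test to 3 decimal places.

t = 1.710

MSE = SSE/(n − 2) = 6304/128 = 49.25.
SE(b₁) = √(MSE/Sₓₓ) = √(49.25/651.2) = 0.275008.
t = 0.4703 / 0.275008 = 1.710.
df = n − 2 = 128.
Two-sided p ≈ 0.0897, which is < 0.1, so reject H₀.
There is evidence that waist circumference is associated with body fat percentage.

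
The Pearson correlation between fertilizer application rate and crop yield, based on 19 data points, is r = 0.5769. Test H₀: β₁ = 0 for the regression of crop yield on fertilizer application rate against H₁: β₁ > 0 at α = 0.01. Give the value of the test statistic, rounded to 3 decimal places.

t = r·√(n − 2)/√(1 − r²) = 0.5769·√17/√0.667186 = 2.912.
df = n − 2 = 17.
One-sided p ≈ 0.0049, which is < 0.01, so reject H₀.
There is evidence of a linear association between fertilizer application rate and crop yield.

t = 2.912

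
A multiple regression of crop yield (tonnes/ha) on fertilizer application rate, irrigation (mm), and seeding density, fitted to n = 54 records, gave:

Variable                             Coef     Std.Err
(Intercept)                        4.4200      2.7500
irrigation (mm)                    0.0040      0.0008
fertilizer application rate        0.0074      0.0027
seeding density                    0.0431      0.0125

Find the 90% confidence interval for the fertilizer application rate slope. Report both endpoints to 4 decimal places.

Read off: b = 0.0074, SE = 0.0027 for fertilizer application rate.
df = n − k − 1 = 54 − 3 − 1 = 50.
t* = t_{0.05, 50} = 1.675905.
Margin = t* × SE = 1.675905 × 0.0027 = 0.004525.
CI: 0.0074 ± 0.004525 → (0.0029, 0.0119).

(0.0029, 0.0119)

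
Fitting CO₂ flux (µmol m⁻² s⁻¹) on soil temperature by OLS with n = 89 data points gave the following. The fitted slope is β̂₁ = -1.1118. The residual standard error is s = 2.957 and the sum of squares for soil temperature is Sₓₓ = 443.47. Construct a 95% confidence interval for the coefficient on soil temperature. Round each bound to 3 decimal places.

SE(β̂₁) = s/√Sₓₓ = 2.957/√443.47 = 0.140417.
df = n − 2 = 87.
t* = t_{0.025, 87} = 1.987608.
Margin = t* × SE = 1.987608 × 0.140417 = 0.27909.
CI: -1.1118 ± 0.27909 → (-1.391, -0.833).
With 95% confidence, each one-unit increase in soil temperature is associated with a change of between -1.391 and -0.833 µmol m⁻² s⁻¹ in CO₂ flux.

(-1.391, -0.833)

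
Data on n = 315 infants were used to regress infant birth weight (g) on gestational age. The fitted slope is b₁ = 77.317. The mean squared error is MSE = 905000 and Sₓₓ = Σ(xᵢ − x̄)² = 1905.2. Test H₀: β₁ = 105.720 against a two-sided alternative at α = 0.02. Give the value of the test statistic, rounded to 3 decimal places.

SE(b₁) = √(MSE/Sₓₓ) = √(905000/1905.2) = 21.7949.
t = (77.317 − 105.720) / 21.7949 = -1.303.
df = n − 2 = 313.
Two-sided p ≈ 0.1935, which is ≥ 0.02, so fail to reject H₀.
The data are consistent with a true slope of 105.720 g per unit of gestational age.

t = -1.303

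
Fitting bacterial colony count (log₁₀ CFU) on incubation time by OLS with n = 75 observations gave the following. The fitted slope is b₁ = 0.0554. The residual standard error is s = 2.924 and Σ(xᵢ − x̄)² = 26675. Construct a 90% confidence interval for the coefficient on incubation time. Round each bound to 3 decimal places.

SE(b₁) = s/√Sₓₓ = 2.924/√26675 = 0.017903.
df = n − 2 = 73.
t* = t_{0.05, 73} = 1.665996.
Margin = t* × SE = 1.665996 × 0.017903 = 0.02983.
CI: 0.0554 ± 0.02983 → (0.026, 0.085).
With 90% confidence, each one-unit increase in incubation time is associated with a change of between 0.026 and 0.085 log₁₀ CFU in bacterial colony count.

(0.026, 0.085)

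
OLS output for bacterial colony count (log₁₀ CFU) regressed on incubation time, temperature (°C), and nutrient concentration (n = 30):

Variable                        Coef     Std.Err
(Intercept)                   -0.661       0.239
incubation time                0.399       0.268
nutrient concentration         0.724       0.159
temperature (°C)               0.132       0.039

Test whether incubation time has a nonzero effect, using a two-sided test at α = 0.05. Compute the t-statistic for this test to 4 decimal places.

t = 1.4888

Read off: b = 0.399, SE = 0.268 for incubation time.
H₀: β₁ = 0 vs H₁: β₁ ≠ 0.
t = 0.399 / 0.268 = 1.4888.
df = n − k − 1 = 30 − 3 − 1 = 26.
Two-sided p ≈ 0.1486, which is ≥ 0.05, so fail to reject H₀.
The data do not give significant evidence of an association between incubation time and bacterial colony count, after adjusting for the other predictors.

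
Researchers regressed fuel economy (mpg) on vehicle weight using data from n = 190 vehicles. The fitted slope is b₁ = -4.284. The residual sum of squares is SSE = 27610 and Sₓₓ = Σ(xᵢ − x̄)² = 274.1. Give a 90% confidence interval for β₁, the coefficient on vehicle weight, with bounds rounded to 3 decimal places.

(-5.494, -3.074)

MSE = SSE/(n − 2) = 27610/188 = 146.862.
SE(b₁) = √(MSE/Sₓₓ) = √(146.862/274.1) = 0.731981.
df = n − 2 = 188.
t* = t_{0.05, 188} = 1.652999.
Margin = t* × SE = 1.652999 × 0.731981 = 1.20996.
CI: -4.284 ± 1.20996 → (-5.494, -3.074).
With 90% confidence, each one-unit increase in vehicle weight is associated with a change of between -5.494 and -3.074 mpg in fuel economy.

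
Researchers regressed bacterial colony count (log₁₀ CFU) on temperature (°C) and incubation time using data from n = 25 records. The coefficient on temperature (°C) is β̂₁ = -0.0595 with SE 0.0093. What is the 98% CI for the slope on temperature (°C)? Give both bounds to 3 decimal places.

(-0.083, -0.036)

df = n − k − 1 = 25 − 2 − 1 = 22.
t* = t_{0.01, 22} = 2.508325.
Margin = t* × SE = 2.508325 × 0.0093 = 0.02333.
CI: -0.0595 ± 0.02333 → (-0.083, -0.036).
With 98% confidence, each one-unit increase in temperature (°C) is associated with a change of between -0.083 and -0.036 log₁₀ CFU in bacterial colony count, holding the other predictors fixed.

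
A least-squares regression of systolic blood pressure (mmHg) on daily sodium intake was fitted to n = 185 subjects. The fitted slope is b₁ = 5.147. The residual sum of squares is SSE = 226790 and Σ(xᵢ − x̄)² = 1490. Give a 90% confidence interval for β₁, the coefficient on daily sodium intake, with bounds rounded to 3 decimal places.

(3.639, 6.655)

MSE = SSE/(n − 2) = 226790/183 = 1239.29.
SE(b₁) = √(MSE/Sₓₓ) = √(1239.29/1490) = 0.911997.
df = n − 2 = 183.
t* = t_{0.05, 183} = 1.653223.
Margin = t* × SE = 1.653223 × 0.911997 = 1.50773.
CI: 5.147 ± 1.50773 → (3.639, 6.655).
With 90% confidence, each one-unit increase in daily sodium intake is associated with a change of between 3.639 and 6.655 mmHg in systolic blood pressure.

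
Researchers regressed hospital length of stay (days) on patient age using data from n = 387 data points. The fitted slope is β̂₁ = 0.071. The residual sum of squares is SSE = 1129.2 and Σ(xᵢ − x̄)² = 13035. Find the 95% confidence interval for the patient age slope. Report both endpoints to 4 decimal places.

(0.0415, 0.1005)

MSE = SSE/(n − 2) = 1129.2/385 = 2.93299.
SE(β̂₁) = √(MSE/Sₓₓ) = √(2.93299/13035) = 0.0150003.
df = n − 2 = 385.
t* = t_{0.025, 385} = 1.966145.
Margin = t* × SE = 1.966145 × 0.0150003 = 0.029493.
CI: 0.071 ± 0.029493 → (0.0415, 0.1005).
With 95% confidence, each one-unit increase in patient age is associated with a change of between 0.0415 and 0.1005 days in hospital length of stay.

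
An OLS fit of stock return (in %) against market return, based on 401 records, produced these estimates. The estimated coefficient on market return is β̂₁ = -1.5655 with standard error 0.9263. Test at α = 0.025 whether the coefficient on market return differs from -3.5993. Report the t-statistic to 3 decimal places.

H₀: β₁ = -3.5993 vs H₁: β₁ ≠ -3.5993.
t = (β̂₁ − β₁⁰)/SE = (-1.5655 − (-3.5993)) / 0.9263 = 2.196.
df = n − 2 = 401 − 2 = 399.
Two-sided p ≈ 0.0287, which is ≥ 0.025, so fail to reject H₀.
The data are consistent with a true slope of -3.5993 % per unit of market return.

t = 2.196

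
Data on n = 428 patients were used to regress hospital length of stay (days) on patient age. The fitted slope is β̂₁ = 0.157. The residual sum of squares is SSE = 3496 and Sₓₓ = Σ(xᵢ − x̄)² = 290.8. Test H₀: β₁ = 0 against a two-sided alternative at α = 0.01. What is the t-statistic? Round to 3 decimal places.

t = 0.935

MSE = SSE/(n − 2) = 3496/426 = 8.20657.
SE(β̂₁) = √(MSE/Sₓₓ) = √(8.20657/290.8) = 0.16799.
t = 0.157 / 0.16799 = 0.935.
df = n − 2 = 426.
Two-sided p ≈ 0.3505, which is ≥ 0.01, so fail to reject H₀.
The data do not give significant evidence of an association between patient age and hospital length of stay.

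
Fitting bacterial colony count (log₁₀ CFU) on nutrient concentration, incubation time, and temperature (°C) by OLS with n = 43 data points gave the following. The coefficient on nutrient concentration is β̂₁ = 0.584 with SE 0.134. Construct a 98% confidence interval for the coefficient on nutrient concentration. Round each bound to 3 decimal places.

df = n − k − 1 = 43 − 3 − 1 = 39.
t* = t_{0.01, 39} = 2.425841.
Margin = t* × SE = 2.425841 × 0.134 = 0.32506.
CI: 0.584 ± 0.32506 → (0.259, 0.909).
With 98% confidence, each one-unit increase in nutrient concentration is associated with a change of between 0.259 and 0.909 log₁₀ CFU in bacterial colony count, holding the other predictors fixed.

(0.259, 0.909)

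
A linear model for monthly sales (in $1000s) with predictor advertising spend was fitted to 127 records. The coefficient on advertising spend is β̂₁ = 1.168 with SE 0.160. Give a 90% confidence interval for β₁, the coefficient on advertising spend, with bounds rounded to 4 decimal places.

(0.9029, 1.4331)

df = n − 2 = 127 − 2 = 125.
t* = t_{0.05, 125} = 1.657135.
Margin = t* × SE = 1.657135 × 0.160 = 0.265142.
CI: 1.168 ± 0.265142 → (0.9029, 1.4331).
With 90% confidence, each one-unit increase in advertising spend is associated with a change of between 0.9029 and 1.4331 $1000s in monthly sales.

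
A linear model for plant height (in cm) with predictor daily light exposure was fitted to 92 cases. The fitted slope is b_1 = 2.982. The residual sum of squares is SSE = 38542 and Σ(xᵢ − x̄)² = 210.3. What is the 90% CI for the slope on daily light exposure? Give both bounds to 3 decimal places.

MSE = SSE/(n − 2) = 38542/90 = 428.244.
SE(b_1) = √(MSE/Sₓₓ) = √(428.244/210.3) = 1.42701.
df = n − 2 = 90.
t* = t_{0.05, 90} = 1.661961.
Margin = t* × SE = 1.661961 × 1.42701 = 2.37163.
CI: 2.982 ± 2.37163 → (0.610, 5.354).
With 90% confidence, each one-unit increase in daily light exposure is associated with a change of between 0.610 and 5.354 cm in plant height.

(0.610, 5.354)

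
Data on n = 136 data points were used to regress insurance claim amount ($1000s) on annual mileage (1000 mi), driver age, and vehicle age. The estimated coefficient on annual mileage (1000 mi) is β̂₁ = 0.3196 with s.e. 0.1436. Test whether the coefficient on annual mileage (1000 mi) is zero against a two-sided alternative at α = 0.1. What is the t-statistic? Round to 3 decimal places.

H₀: β₁ = 0 vs H₁: β₁ ≠ 0.
t = (β̂₁ − β₁⁰)/SE = 0.3196 / 0.1436 = 2.226.
df = n − k − 1 = 136 − 3 − 1 = 132.
Two-sided p ≈ 0.0277, which is < 0.1, so reject H₀.
There is evidence that annual mileage (1000 mi) is associated with insurance claim amount, holding the other predictors fixed.

t = 2.226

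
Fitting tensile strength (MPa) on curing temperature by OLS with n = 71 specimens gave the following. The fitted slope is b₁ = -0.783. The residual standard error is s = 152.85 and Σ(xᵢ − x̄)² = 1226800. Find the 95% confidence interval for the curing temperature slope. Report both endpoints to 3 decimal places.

SE(b₁) = s/√Sₓₓ = 152.85/√1226800 = 0.138.
df = n − 2 = 69.
t* = t_{0.025, 69} = 1.994945.
Margin = t* × SE = 1.994945 × 0.138 = 0.27530.
CI: -0.783 ± 0.27530 → (-1.058, -0.508).
With 95% confidence, each one-unit increase in curing temperature is associated with a change of between -1.058 and -0.508 MPa in tensile strength.

(-1.058, -0.508)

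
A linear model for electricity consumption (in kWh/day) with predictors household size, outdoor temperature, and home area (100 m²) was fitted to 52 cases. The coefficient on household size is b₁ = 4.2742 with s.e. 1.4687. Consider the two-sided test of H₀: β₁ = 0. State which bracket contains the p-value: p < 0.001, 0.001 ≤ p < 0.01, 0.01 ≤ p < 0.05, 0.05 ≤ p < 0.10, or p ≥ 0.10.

t = 4.2742 / 1.4687 = 2.910.
df = n − k − 1 = 52 − 3 − 1 = 48.
Two-sided p = 2·P(T_{48} > |t|) ≈ 0.0055.
So 0.001 ≤ p < 0.01.

0.001 ≤ p < 0.01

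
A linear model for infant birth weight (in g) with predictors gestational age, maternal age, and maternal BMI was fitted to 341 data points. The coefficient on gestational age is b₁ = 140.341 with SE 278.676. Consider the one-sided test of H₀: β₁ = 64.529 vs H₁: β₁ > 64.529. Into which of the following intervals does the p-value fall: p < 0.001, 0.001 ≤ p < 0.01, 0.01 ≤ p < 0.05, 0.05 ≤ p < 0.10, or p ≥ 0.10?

t = (140.341 − 64.529) / 278.676 = 0.272.
df = n − k − 1 = 341 − 3 − 1 = 337.
One-sided p = P(T_{337} > t) ≈ 0.3929.
So p ≥ 0.10.

p ≥ 0.10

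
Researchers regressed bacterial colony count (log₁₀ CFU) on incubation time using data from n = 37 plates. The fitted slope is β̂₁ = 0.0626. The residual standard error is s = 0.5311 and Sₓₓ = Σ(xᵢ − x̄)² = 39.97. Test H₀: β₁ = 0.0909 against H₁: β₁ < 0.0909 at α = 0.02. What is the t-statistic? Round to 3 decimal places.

SE(β̂₁) = s/√Sₓₓ = 0.5311/√39.97 = 0.0840058.
t = (0.0626 − 0.0909) / 0.0840058 = -0.337.
df = n − 2 = 35.
One-sided p ≈ 0.3691, which is ≥ 0.02, so fail to reject H₀.
The data do not give significant evidence that the true slope on incubation time is below 0.0909 log₁₀ CFU per unit.

t = -0.337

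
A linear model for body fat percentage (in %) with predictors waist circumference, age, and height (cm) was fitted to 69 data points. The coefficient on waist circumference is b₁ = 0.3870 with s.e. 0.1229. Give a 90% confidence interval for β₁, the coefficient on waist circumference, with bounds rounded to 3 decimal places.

df = n − k − 1 = 69 − 3 − 1 = 65.
t* = t_{0.05, 65} = 1.668636.
Margin = t* × SE = 1.668636 × 0.1229 = 0.20508.
CI: 0.3870 ± 0.20508 → (0.182, 0.592).
With 90% confidence, each one-unit increase in waist circumference is associated with a change of between 0.182 and 0.592 % in body fat percentage, holding the other predictors fixed.

(0.182, 0.592)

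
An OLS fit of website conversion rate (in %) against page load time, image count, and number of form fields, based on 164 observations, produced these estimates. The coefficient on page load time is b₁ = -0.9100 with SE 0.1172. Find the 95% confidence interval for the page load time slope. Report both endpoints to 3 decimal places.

(-1.141, -0.679)

df = n − k − 1 = 164 − 3 − 1 = 160.
t* = t_{0.025, 160} = 1.974902.
Margin = t* × SE = 1.974902 × 0.1172 = 0.23146.
CI: -0.9100 ± 0.23146 → (-1.141, -0.679).
With 95% confidence, each one-unit increase in page load time is associated with a change of between -1.141 and -0.679 % in website conversion rate, holding the other predictors fixed.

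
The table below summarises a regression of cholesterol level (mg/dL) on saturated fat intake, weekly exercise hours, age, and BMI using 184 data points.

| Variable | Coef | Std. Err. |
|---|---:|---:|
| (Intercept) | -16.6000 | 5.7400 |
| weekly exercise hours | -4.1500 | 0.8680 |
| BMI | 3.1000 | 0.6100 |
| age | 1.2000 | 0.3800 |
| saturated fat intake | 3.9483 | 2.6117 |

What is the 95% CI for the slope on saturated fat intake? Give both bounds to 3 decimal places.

Read off: b = 3.9483, SE = 2.6117 for saturated fat intake.
df = n − k − 1 = 184 − 4 − 1 = 179.
t* = t_{0.025, 179} = 1.973305.
Margin = t* × SE = 1.973305 × 2.6117 = 5.15368.
CI: 3.9483 ± 5.15368 → (-1.205, 9.102).

(-1.205, 9.102)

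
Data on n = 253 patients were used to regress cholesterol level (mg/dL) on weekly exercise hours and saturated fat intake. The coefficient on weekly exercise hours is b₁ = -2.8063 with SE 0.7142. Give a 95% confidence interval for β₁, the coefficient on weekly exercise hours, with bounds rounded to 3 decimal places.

(-4.213, -1.400)

df = n − k − 1 = 253 − 2 − 1 = 250.
t* = t_{0.025, 250} = 1.969498.
Margin = t* × SE = 1.969498 × 0.7142 = 1.40662.
CI: -2.8063 ± 1.40662 → (-4.213, -1.400).
With 95% confidence, each one-unit increase in weekly exercise hours is associated with a change of between -4.213 and -1.400 mg/dL in cholesterol level, holding the other predictors fixed.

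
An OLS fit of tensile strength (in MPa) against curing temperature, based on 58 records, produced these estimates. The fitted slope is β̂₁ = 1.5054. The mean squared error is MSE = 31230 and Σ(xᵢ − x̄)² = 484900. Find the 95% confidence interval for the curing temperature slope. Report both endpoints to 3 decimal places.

SE(β̂₁) = √(MSE/Sₓₓ) = √(31230/484900) = 0.253781.
df = n − 2 = 56.
t* = t_{0.025, 56} = 2.003241.
Margin = t* × SE = 2.003241 × 0.253781 = 0.50839.
CI: 1.5054 ± 0.50839 → (0.997, 2.014).
With 95% confidence, each one-unit increase in curing temperature is associated with a change of between 0.997 and 2.014 MPa in tensile strength.

(0.997, 2.014)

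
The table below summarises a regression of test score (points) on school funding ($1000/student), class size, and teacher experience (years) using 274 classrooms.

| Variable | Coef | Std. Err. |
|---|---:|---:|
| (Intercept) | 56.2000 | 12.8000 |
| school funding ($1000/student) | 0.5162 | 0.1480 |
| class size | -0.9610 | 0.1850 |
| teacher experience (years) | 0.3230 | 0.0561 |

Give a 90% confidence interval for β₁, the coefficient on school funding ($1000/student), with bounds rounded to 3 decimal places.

(0.272, 0.760)

Read off: b = 0.5162, SE = 0.1480 for school funding ($1000/student).
df = n − k − 1 = 274 − 3 − 1 = 270.
t* = t_{0.05, 270} = 1.650517.
Margin = t* × SE = 1.650517 × 0.1480 = 0.24428.
CI: 0.5162 ± 0.24428 → (0.272, 0.760).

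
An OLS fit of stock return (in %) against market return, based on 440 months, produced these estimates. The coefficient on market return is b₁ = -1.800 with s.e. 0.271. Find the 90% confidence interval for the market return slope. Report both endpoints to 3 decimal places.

(-2.247, -1.353)

df = n − 2 = 440 − 2 = 438.
t* = t_{0.05, 438} = 1.64834.
Margin = t* × SE = 1.64834 × 0.271 = 0.44670.
CI: -1.800 ± 0.44670 → (-2.247, -1.353).
With 90% confidence, each one-unit increase in market return is associated with a change of between -2.247 and -1.353 % in stock return.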